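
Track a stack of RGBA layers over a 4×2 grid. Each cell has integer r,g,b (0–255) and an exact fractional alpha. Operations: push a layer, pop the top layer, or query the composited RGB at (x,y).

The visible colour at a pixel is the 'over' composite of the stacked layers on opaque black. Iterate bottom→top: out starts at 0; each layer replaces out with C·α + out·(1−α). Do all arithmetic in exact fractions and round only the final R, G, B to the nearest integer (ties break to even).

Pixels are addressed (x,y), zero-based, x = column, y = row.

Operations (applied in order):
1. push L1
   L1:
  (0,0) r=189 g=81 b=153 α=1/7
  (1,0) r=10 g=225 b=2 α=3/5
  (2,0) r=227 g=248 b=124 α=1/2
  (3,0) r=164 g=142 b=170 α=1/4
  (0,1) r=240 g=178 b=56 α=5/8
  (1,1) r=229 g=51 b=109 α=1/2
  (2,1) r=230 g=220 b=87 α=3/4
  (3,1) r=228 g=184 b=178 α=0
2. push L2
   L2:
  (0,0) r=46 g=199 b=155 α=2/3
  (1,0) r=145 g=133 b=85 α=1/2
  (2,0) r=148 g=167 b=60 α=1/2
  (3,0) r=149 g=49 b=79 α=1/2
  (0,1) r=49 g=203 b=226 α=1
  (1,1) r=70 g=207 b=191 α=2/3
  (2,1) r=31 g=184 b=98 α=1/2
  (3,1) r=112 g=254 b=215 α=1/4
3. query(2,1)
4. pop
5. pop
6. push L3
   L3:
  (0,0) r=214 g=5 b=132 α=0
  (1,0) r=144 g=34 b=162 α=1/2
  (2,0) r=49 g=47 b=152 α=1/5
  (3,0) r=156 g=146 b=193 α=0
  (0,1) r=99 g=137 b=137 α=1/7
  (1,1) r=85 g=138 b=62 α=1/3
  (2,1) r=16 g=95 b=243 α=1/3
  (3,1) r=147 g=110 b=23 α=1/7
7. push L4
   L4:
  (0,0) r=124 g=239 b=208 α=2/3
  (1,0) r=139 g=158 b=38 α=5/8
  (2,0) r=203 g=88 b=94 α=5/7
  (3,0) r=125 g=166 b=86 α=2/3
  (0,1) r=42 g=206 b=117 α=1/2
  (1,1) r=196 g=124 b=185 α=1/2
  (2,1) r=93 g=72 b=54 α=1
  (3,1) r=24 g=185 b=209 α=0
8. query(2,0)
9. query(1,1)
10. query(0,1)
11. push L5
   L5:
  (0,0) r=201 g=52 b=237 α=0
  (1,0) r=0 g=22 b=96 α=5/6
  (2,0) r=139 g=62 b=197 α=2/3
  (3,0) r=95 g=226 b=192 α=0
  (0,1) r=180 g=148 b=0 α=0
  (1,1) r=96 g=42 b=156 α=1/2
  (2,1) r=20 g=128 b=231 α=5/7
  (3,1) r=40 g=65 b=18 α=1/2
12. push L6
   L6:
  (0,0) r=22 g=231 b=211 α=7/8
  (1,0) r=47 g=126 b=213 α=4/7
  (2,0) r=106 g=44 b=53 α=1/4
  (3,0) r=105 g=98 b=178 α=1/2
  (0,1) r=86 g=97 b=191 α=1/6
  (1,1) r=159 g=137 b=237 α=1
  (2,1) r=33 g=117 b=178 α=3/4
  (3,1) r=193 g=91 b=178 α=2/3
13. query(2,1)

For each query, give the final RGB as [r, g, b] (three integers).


(2,1) stack=L1,L2; from [0,0,0]:
+L1 (α=3/4) → [345/2, 165, 261/4]
+L2 (α=1/2) → [407/4, 349/2, 653/8]
→ [102, 174, 82]

query (2,0) [L3,L4] — begin 0,0,0
after L3 α=1/5: [49/5, 47/5, 152/5]
after L4 α=5/7: [739/5, 2294/35, 2654/35]
rounded: [148, 66, 76]

at x=1,y=1 over L3,L4:
+L3 (α=1/3) → [85/3, 46, 62/3]
+L4 (α=1/2) → [673/6, 85, 617/6]
rounded: [112, 85, 103]

query (0,1) [L3,L4] — begin 0,0,0
+L3 (α=1/7) → [99/7, 137/7, 137/7]
+L4 (α=1/2) → [393/14, 1579/14, 478/7]
→ [28, 113, 68]

at x=2,y=1 over L3,L4,L5,L6:
+L3 (α=1/3) → [16/3, 95/3, 81]
+L4 (α=1) → [93, 72, 54]
+L5 (α=5/7) → [286/7, 112, 1263/7]
+L6 (α=3/4) → [979/28, 463/4, 5001/28]
→ [35, 116, 179]


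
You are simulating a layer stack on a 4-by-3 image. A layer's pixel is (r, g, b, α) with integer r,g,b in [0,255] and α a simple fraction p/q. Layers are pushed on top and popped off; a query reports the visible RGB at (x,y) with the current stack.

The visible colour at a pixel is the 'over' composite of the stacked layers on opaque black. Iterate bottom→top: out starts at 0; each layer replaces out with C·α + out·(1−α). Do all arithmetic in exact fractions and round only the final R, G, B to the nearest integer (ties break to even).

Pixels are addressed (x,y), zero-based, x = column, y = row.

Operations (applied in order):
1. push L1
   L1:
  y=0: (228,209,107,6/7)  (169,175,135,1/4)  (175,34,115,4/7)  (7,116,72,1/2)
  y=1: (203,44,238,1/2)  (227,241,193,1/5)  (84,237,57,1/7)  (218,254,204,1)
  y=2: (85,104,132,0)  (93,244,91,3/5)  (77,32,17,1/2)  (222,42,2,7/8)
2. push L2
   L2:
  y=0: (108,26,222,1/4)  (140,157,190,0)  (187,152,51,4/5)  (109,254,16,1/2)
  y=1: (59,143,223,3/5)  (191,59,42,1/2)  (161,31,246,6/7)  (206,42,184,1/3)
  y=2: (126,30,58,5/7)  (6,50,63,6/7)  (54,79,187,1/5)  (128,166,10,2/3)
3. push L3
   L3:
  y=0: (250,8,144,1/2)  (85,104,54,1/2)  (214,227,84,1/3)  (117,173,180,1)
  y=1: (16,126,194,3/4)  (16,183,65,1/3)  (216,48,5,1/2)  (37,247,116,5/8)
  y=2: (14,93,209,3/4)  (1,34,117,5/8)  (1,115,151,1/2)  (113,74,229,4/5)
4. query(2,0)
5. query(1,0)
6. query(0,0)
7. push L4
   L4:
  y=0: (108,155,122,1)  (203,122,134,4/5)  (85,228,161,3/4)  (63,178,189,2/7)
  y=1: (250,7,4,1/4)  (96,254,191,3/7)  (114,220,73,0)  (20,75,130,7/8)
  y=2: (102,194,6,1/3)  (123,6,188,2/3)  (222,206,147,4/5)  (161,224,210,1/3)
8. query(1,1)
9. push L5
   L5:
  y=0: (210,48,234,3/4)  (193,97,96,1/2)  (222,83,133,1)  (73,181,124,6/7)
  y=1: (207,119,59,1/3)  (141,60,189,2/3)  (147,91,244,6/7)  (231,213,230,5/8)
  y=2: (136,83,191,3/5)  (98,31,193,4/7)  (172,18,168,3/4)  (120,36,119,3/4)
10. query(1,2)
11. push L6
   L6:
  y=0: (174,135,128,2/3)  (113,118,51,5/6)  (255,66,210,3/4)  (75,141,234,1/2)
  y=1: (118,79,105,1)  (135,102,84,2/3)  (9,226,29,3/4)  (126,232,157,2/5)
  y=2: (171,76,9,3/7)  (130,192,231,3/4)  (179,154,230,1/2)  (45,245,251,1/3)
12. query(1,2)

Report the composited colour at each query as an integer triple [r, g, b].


query (2,0) [L1,L2,L3] — begin 0,0,0
L1 α=4/7: [100, 136/7, 460/7]
L2 α=4/5: [848/5, 4392/35, 1888/35]
L3 α=1/3: [922/5, 16729/105, 6716/105]
rounded: [184, 159, 64]

at x=1,y=0 over L1,L2,L3:
L1 α=1/4: [169/4, 175/4, 135/4]
L2 α=0: [169/4, 175/4, 135/4]
L3 α=1/2: [509/8, 591/8, 351/8]
→ [64, 74, 44]

(0,0) stack=L1,L2,L3; from [0,0,0]:
after L1 α=6/7: [1368/7, 1254/7, 642/7]
after L2 α=1/4: [1215/7, 986/7, 870/7]
after L3 α=1/2: [2965/14, 521/7, 939/7]
rounded: [212, 74, 134]

query (1,1) [L1,L2,L3,L4] — begin 0,0,0
after L1 α=1/5: [227/5, 241/5, 193/5]
after L2 α=1/2: [591/5, 268/5, 403/10]
after L3 α=1/3: [1262/15, 1451/15, 728/15]
after L4 α=3/7: [9368/105, 2462/15, 11507/105]
rounded: [89, 164, 110]

at x=1,y=2 over L1,L2,L3,L4,L5:
+L1 (α=3/5) → [279/5, 732/5, 273/5]
+L2 (α=6/7) → [459/35, 2232/35, 309/5]
+L3 (α=5/8) → [194/35, 6323/140, 963/10]
+L4 (α=2/3) → [8804/105, 8003/420, 4723/30]
+L5 (α=4/7) → [22524/245, 25363/980, 12443/70]
→ [92, 26, 178]

at x=1,y=2 over L1,L2,L3,L4,L5,L6:
L1 α=3/5: [279/5, 732/5, 273/5]
L2 α=6/7: [459/35, 2232/35, 309/5]
L3 α=5/8: [194/35, 6323/140, 963/10]
L4 α=2/3: [8804/105, 8003/420, 4723/30]
L5 α=4/7: [22524/245, 25363/980, 12443/70]
L6 α=3/4: [59037/490, 589843/3920, 60953/280]
= [120, 150, 218]


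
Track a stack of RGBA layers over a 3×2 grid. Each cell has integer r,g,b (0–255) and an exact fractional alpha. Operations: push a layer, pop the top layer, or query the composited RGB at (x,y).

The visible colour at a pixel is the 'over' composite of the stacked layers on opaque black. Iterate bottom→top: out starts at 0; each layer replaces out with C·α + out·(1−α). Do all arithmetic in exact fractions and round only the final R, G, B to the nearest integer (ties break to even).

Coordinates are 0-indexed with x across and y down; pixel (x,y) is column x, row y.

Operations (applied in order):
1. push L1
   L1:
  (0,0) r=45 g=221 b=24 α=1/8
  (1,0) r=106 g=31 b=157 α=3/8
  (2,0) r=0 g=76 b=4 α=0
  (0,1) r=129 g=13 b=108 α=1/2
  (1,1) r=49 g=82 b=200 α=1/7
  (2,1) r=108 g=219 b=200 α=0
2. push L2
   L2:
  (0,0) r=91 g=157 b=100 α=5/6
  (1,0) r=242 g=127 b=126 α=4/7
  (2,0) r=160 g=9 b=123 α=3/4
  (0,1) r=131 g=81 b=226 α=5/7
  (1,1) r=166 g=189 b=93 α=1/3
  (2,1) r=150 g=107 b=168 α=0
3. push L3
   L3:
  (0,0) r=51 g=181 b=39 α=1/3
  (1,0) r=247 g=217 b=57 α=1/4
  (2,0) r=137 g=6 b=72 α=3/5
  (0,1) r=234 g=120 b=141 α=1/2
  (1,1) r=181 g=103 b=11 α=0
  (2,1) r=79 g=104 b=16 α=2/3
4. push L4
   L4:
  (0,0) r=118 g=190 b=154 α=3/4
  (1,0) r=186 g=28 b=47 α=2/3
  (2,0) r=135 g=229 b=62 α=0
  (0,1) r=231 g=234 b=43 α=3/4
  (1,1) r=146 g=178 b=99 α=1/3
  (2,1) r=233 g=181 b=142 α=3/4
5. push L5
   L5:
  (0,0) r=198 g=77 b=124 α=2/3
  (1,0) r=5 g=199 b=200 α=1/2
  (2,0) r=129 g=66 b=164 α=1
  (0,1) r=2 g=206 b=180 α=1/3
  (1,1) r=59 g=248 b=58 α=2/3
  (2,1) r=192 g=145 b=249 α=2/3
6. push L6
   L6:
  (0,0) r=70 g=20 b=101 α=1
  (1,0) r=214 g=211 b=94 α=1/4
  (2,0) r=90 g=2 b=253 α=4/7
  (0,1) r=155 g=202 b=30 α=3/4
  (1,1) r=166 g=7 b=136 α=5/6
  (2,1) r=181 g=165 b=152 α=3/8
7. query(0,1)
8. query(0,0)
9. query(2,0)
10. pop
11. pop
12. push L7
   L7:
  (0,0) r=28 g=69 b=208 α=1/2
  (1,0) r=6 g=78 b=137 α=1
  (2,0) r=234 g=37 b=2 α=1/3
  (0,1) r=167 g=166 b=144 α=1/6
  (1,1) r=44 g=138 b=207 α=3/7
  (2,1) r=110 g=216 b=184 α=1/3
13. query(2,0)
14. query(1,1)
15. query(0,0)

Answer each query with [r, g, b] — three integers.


at x=0,y=1 over L1,L2,L3,L4,L5,L6:
L1 α=1/2: [129/2, 13/2, 54]
L2 α=5/7: [112, 418/7, 1238/7]
L3 α=1/2: [173, 629/7, 2225/14]
L4 α=3/4: [433/2, 5543/28, 4031/56]
L5 α=1/3: [145, 2809/14, 9071/84]
L6 α=3/4: [305/2, 11293/56, 16631/336]
= [152, 202, 49]

(0,0) stack=L1,L2,L3,L4,L5,L6; from [0,0,0]:
after L1 α=1/8: [45/8, 221/8, 3]
after L2 α=5/6: [3685/48, 2167/16, 503/6]
after L3 α=1/3: [4909/72, 1205/8, 620/9]
after L4 α=3/4: [30397/288, 5765/32, 2389/18]
after L5 α=2/3: [144445/864, 10693/96, 6853/54]
after L6 α=1: [70, 20, 101]
rounded: [70, 20, 101]

(2,0) stack=L1,L2,L3,L4,L5,L6; from [0,0,0]:
L1 α=0: [0, 0, 0]
L2 α=3/4: [120, 27/4, 369/4]
L3 α=3/5: [651/5, 63/10, 801/10]
L4 α=0: [651/5, 63/10, 801/10]
L5 α=1: [129, 66, 164]
L6 α=4/7: [747/7, 206/7, 1504/7]
rounded: [107, 29, 215]

at x=2,y=0 over L1,L2,L3,L4,L7:
+L1 (α=0) → [0, 0, 0]
+L2 (α=3/4) → [120, 27/4, 369/4]
+L3 (α=3/5) → [651/5, 63/10, 801/10]
+L4 (α=0) → [651/5, 63/10, 801/10]
+L7 (α=1/3) → [824/5, 248/15, 811/15]
→ [165, 17, 54]

(1,1) stack=L1,L2,L3,L4,L7; from [0,0,0]:
+L1 (α=1/7) → [7, 82/7, 200/7]
+L2 (α=1/3) → [60, 1487/21, 1051/21]
+L3 (α=0) → [60, 1487/21, 1051/21]
+L4 (α=1/3) → [266/3, 6712/63, 4181/63]
+L7 (α=3/7) → [1460/21, 52930/441, 55847/441]
rounded: [70, 120, 127]

(0,0) stack=L1,L2,L3,L4,L7; from [0,0,0]:
+L1 (α=1/8) → [45/8, 221/8, 3]
+L2 (α=5/6) → [3685/48, 2167/16, 503/6]
+L3 (α=1/3) → [4909/72, 1205/8, 620/9]
+L4 (α=3/4) → [30397/288, 5765/32, 2389/18]
+L7 (α=1/2) → [38461/576, 7973/64, 6133/36]
= [67, 125, 170]


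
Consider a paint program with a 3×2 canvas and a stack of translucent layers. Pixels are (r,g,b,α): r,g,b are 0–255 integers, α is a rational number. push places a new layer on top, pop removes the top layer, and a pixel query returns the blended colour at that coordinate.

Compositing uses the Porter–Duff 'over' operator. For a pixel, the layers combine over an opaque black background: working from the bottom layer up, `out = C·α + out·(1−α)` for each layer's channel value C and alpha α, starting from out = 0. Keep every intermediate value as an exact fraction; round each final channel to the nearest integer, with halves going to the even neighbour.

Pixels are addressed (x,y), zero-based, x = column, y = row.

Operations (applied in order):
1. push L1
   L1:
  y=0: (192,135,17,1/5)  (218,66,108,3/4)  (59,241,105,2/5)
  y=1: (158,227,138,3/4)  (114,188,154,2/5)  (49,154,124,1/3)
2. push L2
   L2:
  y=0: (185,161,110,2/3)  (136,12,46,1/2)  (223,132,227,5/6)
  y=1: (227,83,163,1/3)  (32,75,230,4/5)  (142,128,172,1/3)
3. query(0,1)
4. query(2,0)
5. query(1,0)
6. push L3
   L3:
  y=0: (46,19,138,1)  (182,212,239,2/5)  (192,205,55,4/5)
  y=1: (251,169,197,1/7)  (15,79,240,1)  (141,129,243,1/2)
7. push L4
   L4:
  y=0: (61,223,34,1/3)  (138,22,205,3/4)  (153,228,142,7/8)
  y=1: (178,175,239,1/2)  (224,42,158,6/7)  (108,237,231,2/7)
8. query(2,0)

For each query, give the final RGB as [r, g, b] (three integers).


query (0,1) [L1,L2] — begin 0,0,0
after L1 α=3/4: [237/2, 681/4, 207/2]
after L2 α=1/3: [464/3, 847/6, 370/3]
= [155, 141, 123]

(2,0) stack=L1,L2; from [0,0,0]:
after L1 α=2/5: [118/5, 482/5, 42]
after L2 α=5/6: [5693/30, 1891/15, 1177/6]
rounded: [190, 126, 196]

query (1,0) [L1,L2] — begin 0,0,0
+L1 (α=3/4) → [327/2, 99/2, 81]
+L2 (α=1/2) → [599/4, 123/4, 127/2]
→ [150, 31, 64]

(2,0) stack=L1,L2,L3,L4; from [0,0,0]:
after L1 α=2/5: [118/5, 482/5, 42]
after L2 α=5/6: [5693/30, 1891/15, 1177/6]
after L3 α=4/5: [28733/150, 14191/75, 2497/30]
after L4 α=7/8: [189383/1200, 133891/600, 32317/240]
= [158, 223, 135]


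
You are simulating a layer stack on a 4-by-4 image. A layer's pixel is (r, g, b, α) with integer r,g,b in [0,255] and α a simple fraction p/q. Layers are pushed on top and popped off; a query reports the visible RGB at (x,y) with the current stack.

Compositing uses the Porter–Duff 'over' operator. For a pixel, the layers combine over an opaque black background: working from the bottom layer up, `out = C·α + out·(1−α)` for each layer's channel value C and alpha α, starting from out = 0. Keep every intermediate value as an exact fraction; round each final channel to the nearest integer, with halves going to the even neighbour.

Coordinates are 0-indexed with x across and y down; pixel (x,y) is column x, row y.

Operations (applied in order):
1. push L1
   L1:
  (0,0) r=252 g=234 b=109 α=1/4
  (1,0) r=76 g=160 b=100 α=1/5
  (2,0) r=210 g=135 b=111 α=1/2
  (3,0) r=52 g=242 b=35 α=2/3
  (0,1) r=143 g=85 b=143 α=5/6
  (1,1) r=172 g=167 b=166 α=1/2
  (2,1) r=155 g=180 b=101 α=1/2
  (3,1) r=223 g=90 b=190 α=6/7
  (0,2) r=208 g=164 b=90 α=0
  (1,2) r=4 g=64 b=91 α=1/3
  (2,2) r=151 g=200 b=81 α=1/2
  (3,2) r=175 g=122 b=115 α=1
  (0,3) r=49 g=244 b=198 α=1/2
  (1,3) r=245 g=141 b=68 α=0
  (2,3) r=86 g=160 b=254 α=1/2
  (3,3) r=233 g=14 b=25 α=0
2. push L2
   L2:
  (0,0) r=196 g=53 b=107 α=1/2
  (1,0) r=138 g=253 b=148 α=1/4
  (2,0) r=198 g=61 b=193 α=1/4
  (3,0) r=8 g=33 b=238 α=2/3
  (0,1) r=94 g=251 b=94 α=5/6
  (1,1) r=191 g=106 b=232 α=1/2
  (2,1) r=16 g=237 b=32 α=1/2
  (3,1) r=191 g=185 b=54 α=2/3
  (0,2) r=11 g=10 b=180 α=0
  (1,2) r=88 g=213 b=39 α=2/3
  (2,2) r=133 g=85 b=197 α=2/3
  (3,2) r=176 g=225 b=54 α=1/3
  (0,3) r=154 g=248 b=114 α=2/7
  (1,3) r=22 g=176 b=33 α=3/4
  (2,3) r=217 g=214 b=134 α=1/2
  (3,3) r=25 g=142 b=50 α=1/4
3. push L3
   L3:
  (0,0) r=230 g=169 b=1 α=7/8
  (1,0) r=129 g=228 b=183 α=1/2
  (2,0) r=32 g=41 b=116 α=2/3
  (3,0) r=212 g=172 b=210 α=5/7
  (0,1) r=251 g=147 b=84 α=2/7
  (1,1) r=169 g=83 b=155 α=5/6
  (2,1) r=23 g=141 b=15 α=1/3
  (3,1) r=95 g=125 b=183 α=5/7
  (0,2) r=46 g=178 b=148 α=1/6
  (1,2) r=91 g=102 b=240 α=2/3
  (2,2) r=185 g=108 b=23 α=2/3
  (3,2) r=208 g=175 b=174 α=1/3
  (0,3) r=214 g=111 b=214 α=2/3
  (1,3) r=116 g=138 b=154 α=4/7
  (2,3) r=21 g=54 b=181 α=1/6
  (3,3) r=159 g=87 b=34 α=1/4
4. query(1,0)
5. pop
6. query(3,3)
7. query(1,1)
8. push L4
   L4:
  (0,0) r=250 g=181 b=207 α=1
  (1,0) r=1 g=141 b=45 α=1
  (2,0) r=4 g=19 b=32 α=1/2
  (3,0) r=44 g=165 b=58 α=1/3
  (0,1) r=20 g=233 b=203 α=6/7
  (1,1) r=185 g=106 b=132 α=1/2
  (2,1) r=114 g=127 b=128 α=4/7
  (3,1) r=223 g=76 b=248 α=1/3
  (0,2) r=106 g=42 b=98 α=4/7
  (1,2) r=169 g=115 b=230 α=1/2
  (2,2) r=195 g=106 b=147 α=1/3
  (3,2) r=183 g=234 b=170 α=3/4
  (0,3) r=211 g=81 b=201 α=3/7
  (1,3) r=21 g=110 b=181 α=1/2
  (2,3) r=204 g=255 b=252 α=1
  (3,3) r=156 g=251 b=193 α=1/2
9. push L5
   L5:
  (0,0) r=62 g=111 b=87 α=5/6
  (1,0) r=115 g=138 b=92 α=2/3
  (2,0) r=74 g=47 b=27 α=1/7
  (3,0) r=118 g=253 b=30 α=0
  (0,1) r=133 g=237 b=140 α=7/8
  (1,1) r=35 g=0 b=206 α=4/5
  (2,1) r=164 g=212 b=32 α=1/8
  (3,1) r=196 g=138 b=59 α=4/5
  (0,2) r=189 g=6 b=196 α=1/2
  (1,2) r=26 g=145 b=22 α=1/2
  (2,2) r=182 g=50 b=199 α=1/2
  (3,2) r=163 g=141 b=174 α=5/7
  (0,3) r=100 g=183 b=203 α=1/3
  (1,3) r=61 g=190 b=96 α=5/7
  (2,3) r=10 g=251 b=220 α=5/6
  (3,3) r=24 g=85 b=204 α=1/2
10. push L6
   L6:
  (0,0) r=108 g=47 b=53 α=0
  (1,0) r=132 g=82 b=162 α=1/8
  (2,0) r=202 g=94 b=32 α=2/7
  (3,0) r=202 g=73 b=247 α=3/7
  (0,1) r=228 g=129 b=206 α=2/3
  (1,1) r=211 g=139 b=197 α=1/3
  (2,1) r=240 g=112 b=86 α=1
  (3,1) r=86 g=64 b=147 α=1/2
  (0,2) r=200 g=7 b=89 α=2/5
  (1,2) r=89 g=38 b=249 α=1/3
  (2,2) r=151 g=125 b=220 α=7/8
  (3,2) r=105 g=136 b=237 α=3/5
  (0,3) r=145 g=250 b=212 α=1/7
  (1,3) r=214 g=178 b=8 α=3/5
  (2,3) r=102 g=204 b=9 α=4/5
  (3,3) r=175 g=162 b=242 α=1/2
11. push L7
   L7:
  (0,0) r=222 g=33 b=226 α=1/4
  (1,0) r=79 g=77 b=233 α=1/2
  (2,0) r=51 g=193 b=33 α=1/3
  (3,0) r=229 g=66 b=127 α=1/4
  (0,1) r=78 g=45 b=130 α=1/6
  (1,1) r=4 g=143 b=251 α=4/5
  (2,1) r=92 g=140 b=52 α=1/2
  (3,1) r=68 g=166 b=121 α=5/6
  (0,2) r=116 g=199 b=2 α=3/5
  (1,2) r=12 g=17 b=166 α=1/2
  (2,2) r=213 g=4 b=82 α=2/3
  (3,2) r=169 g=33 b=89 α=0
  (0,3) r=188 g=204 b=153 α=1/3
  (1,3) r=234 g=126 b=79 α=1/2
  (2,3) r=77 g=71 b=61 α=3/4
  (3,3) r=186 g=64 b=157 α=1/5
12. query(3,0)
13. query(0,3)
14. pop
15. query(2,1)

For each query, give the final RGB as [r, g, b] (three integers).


at x=1,y=0 over L1,L2,L3:
L1 α=1/5: [76/5, 32, 20]
L2 α=1/4: [459/10, 349/4, 52]
L3 α=1/2: [1749/20, 1261/8, 235/2]
→ [87, 158, 118]

at x=3,y=3 over L1,L2:
after L1 α=0: [0, 0, 0]
after L2 α=1/4: [25/4, 71/2, 25/2]
→ [6, 36, 12]

(1,1) stack=L1,L2; from [0,0,0]:
after L1 α=1/2: [86, 167/2, 83]
after L2 α=1/2: [277/2, 379/4, 315/2]
rounded: [138, 95, 158]

query (3,0) [L1,L2,L4,L5,L6,L7] — begin 0,0,0
after L1 α=2/3: [104/3, 484/3, 70/3]
after L2 α=2/3: [152/9, 682/9, 1498/9]
after L4 α=1/3: [700/27, 2849/27, 3518/27]
after L5 α=0: [700/27, 2849/27, 3518/27]
after L6 α=3/7: [19162/189, 17309/189, 34079/189]
after L7 α=1/4: [33589/252, 21467/252, 10520/63]
→ [133, 85, 167]

at x=0,y=3 over L1,L2,L4,L5,L6,L7:
+L1 (α=1/2) → [49/2, 122, 99]
+L2 (α=2/7) → [123/2, 158, 723/7]
+L4 (α=3/7) → [879/7, 125, 7113/49]
+L5 (α=1/3) → [2458/21, 433/3, 24173/147]
+L6 (α=1/7) → [5931/49, 1116/7, 58734/343]
+L7 (α=1/3) → [21074/147, 1220/7, 56649/343]
rounded: [143, 174, 165]

at x=2,y=1 over L1,L2,L4,L5,L6:
L1 α=1/2: [155/2, 90, 101/2]
L2 α=1/2: [187/4, 327/2, 165/4]
L4 α=4/7: [2385/28, 1997/14, 2543/28]
L5 α=1/8: [3041/32, 2421/16, 2671/32]
L6 α=1: [240, 112, 86]
rounded: [240, 112, 86]


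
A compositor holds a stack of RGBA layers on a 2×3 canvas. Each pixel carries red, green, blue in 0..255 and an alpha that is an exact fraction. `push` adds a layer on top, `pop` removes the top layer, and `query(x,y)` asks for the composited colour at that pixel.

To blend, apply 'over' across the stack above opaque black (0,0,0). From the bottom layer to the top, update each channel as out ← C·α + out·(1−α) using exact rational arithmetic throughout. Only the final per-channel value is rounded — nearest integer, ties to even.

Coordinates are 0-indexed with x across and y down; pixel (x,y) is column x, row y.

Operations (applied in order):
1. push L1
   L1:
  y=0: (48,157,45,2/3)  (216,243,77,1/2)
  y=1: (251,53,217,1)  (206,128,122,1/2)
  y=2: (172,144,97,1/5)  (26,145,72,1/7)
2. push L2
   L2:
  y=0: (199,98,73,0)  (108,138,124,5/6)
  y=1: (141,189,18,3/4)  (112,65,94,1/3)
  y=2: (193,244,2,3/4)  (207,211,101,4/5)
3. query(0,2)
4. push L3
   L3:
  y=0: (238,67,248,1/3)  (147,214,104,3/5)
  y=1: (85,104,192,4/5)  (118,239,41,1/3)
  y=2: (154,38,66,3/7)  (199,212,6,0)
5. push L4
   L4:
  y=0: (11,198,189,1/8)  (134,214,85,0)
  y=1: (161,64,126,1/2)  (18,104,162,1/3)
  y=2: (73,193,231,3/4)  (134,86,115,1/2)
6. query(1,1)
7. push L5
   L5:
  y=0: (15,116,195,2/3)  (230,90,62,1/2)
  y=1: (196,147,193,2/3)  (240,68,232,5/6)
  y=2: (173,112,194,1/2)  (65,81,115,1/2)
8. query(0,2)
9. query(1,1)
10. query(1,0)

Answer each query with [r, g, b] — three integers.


(0,2) stack=L1,L2; from [0,0,0]:
L1 α=1/5: [172/5, 144/5, 97/5]
L2 α=3/4: [3067/20, 951/5, 127/20]
= [153, 190, 6]

query (1,1) [L1,L2,L3,L4] — begin 0,0,0
+L1 (α=1/2) → [103, 64, 61]
+L2 (α=1/3) → [106, 193/3, 72]
+L3 (α=1/3) → [110, 1103/9, 185/3]
+L4 (α=1/3) → [238/3, 3142/27, 856/9]
→ [79, 116, 95]

(0,2) stack=L1,L2,L3,L4,L5; from [0,0,0]:
L1 α=1/5: [172/5, 144/5, 97/5]
L2 α=3/4: [3067/20, 951/5, 127/20]
L3 α=3/7: [5377/35, 4374/35, 1117/35]
L4 α=3/4: [6521/70, 24639/140, 6343/35]
L5 α=1/2: [18631/140, 40319/280, 13133/70]
rounded: [133, 144, 188]

(1,1) stack=L1,L2,L3,L4,L5; from [0,0,0]:
+L1 (α=1/2) → [103, 64, 61]
+L2 (α=1/3) → [106, 193/3, 72]
+L3 (α=1/3) → [110, 1103/9, 185/3]
+L4 (α=1/3) → [238/3, 3142/27, 856/9]
+L5 (α=5/6) → [1919/9, 6161/81, 5648/27]
= [213, 76, 209]

(1,0) stack=L1,L2,L3,L4,L5; from [0,0,0]:
L1 α=1/2: [108, 243/2, 77/2]
L2 α=5/6: [108, 541/4, 439/4]
L3 α=3/5: [657/5, 365/2, 1063/10]
L4 α=0: [657/5, 365/2, 1063/10]
L5 α=1/2: [1807/10, 545/4, 1683/20]
= [181, 136, 84]


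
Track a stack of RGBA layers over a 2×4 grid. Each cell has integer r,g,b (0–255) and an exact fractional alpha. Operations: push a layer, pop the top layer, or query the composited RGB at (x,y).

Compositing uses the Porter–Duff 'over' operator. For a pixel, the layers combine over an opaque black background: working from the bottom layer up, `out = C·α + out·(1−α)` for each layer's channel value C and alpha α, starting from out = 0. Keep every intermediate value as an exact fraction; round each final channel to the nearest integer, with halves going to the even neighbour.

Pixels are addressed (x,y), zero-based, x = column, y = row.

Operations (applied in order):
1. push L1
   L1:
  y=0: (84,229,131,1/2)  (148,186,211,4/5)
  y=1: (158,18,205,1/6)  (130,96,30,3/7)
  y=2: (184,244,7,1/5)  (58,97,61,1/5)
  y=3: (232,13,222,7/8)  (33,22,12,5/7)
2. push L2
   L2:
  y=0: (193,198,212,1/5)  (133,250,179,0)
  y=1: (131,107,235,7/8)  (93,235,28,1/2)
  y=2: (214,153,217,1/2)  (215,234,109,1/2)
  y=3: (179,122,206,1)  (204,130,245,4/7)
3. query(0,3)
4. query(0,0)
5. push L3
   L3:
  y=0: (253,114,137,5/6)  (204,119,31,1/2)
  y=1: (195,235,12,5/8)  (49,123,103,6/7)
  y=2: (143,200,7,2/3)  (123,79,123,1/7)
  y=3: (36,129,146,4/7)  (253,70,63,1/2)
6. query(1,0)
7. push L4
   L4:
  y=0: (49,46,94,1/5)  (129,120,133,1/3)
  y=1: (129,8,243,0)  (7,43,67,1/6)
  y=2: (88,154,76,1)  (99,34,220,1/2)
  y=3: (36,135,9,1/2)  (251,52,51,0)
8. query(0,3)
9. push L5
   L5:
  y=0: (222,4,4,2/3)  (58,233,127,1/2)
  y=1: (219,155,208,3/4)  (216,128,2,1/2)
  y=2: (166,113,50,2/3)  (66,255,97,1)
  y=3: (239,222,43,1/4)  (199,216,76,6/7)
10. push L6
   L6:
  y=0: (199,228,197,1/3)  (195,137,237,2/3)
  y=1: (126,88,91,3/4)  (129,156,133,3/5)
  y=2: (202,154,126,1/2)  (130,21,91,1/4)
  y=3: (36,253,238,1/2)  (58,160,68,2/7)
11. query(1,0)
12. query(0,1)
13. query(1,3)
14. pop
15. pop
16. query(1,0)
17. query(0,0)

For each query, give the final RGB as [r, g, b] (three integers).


at x=0,y=3 over L1,L2:
+L1 (α=7/8) → [203, 91/8, 777/4]
+L2 (α=1) → [179, 122, 206]
rounded: [179, 122, 206]

(0,0) stack=L1,L2; from [0,0,0]:
+L1 (α=1/2) → [42, 229/2, 131/2]
+L2 (α=1/5) → [361/5, 656/5, 474/5]
→ [72, 131, 95]

(1,0) stack=L1,L2,L3; from [0,0,0]:
L1 α=4/5: [592/5, 744/5, 844/5]
L2 α=0: [592/5, 744/5, 844/5]
L3 α=1/2: [806/5, 1339/10, 999/10]
= [161, 134, 100]

at x=0,y=3 over L1,L2,L3,L4:
L1 α=7/8: [203, 91/8, 777/4]
L2 α=1: [179, 122, 206]
L3 α=4/7: [681/7, 126, 1202/7]
L4 α=1/2: [933/14, 261/2, 1265/14]
rounded: [67, 130, 90]

(1,0) stack=L1,L2,L3,L4,L5,L6; from [0,0,0]:
+L1 (α=4/5) → [592/5, 744/5, 844/5]
+L2 (α=0) → [592/5, 744/5, 844/5]
+L3 (α=1/2) → [806/5, 1339/10, 999/10]
+L4 (α=1/3) → [2257/15, 1939/15, 1664/15]
+L5 (α=1/2) → [3127/30, 2717/15, 3569/30]
+L6 (α=2/3) → [14827/90, 6827/45, 17789/90]
rounded: [165, 152, 198]

at x=0,y=1 over L1,L2,L3,L4,L5,L6:
after L1 α=1/6: [79/3, 3, 205/6]
after L2 α=7/8: [1415/12, 94, 10075/48]
after L3 α=5/8: [5315/32, 1457/8, 11035/128]
after L4 α=0: [5315/32, 1457/8, 11035/128]
after L5 α=3/4: [26339/128, 5177/32, 90907/512]
after L6 α=3/4: [74723/512, 13625/128, 230683/2048]
→ [146, 106, 113]

query (1,3) [L1,L2,L3,L4,L5,L6] — begin 0,0,0
L1 α=5/7: [165/7, 110/7, 60/7]
L2 α=4/7: [6207/49, 3970/49, 7040/49]
L3 α=1/2: [9302/49, 3700/49, 10127/98]
L4 α=0: [9302/49, 3700/49, 10127/98]
L5 α=6/7: [67808/343, 67204/343, 54815/686]
L6 α=2/7: [378828/2401, 445780/2401, 367371/4802]
→ [158, 186, 77]

at x=1,y=0 over L1,L2,L3,L4:
L1 α=4/5: [592/5, 744/5, 844/5]
L2 α=0: [592/5, 744/5, 844/5]
L3 α=1/2: [806/5, 1339/10, 999/10]
L4 α=1/3: [2257/15, 1939/15, 1664/15]
rounded: [150, 129, 111]

query (0,0) [L1,L2,L3,L4] — begin 0,0,0
+L1 (α=1/2) → [42, 229/2, 131/2]
+L2 (α=1/5) → [361/5, 656/5, 474/5]
+L3 (α=5/6) → [3343/15, 1753/15, 3899/30]
+L4 (α=1/5) → [14107/75, 7702/75, 9208/75]
rounded: [188, 103, 123]


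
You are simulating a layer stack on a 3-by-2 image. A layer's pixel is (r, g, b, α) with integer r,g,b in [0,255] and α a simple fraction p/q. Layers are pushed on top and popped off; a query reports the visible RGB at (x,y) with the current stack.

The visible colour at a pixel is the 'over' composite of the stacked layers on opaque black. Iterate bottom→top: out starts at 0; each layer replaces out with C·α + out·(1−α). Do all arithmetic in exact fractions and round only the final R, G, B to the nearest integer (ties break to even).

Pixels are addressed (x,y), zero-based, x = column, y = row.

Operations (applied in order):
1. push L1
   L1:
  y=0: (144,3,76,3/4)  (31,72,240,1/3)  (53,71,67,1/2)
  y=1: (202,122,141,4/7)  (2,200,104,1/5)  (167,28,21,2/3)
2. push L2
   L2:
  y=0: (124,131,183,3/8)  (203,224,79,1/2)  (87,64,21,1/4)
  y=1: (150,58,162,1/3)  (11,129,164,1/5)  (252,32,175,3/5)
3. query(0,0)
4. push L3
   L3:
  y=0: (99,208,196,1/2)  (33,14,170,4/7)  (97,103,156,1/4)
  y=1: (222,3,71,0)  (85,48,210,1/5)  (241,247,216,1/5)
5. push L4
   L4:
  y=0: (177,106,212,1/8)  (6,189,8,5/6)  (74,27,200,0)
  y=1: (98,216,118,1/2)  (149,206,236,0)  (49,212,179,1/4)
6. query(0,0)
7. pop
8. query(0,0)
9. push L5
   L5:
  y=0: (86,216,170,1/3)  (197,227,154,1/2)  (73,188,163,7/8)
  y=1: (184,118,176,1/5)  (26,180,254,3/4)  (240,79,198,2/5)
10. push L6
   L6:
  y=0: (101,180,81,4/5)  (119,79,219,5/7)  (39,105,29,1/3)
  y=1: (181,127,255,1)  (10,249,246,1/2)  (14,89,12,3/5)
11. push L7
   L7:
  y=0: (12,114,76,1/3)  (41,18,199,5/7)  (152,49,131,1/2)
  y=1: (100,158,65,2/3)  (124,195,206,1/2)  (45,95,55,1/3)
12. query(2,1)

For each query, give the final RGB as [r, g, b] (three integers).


query (0,0) [L1,L2] — begin 0,0,0
L1 α=3/4: [108, 9/4, 57]
L2 α=3/8: [114, 1617/32, 417/4]
rounded: [114, 51, 104]

query (0,0) [L1,L2,L3,L4] — begin 0,0,0
L1 α=3/4: [108, 9/4, 57]
L2 α=3/8: [114, 1617/32, 417/4]
L3 α=1/2: [213/2, 8273/64, 1201/8]
L4 α=1/8: [1845/16, 64695/512, 10103/64]
→ [115, 126, 158]

query (0,0) [L1,L2,L3] — begin 0,0,0
L1 α=3/4: [108, 9/4, 57]
L2 α=3/8: [114, 1617/32, 417/4]
L3 α=1/2: [213/2, 8273/64, 1201/8]
rounded: [106, 129, 150]

(2,1) stack=L1,L2,L3,L5,L6,L7; from [0,0,0]:
after L1 α=2/3: [334/3, 56/3, 14]
after L2 α=3/5: [2936/15, 80/3, 553/5]
after L3 α=1/5: [15359/75, 1061/15, 3292/25]
after L5 α=2/5: [27359/125, 1851/25, 19776/125]
after L6 α=3/5: [59968/625, 10377/125, 44052/625]
after L7 α=1/3: [148061/1875, 32629/375, 122479/1875]
→ [79, 87, 65]


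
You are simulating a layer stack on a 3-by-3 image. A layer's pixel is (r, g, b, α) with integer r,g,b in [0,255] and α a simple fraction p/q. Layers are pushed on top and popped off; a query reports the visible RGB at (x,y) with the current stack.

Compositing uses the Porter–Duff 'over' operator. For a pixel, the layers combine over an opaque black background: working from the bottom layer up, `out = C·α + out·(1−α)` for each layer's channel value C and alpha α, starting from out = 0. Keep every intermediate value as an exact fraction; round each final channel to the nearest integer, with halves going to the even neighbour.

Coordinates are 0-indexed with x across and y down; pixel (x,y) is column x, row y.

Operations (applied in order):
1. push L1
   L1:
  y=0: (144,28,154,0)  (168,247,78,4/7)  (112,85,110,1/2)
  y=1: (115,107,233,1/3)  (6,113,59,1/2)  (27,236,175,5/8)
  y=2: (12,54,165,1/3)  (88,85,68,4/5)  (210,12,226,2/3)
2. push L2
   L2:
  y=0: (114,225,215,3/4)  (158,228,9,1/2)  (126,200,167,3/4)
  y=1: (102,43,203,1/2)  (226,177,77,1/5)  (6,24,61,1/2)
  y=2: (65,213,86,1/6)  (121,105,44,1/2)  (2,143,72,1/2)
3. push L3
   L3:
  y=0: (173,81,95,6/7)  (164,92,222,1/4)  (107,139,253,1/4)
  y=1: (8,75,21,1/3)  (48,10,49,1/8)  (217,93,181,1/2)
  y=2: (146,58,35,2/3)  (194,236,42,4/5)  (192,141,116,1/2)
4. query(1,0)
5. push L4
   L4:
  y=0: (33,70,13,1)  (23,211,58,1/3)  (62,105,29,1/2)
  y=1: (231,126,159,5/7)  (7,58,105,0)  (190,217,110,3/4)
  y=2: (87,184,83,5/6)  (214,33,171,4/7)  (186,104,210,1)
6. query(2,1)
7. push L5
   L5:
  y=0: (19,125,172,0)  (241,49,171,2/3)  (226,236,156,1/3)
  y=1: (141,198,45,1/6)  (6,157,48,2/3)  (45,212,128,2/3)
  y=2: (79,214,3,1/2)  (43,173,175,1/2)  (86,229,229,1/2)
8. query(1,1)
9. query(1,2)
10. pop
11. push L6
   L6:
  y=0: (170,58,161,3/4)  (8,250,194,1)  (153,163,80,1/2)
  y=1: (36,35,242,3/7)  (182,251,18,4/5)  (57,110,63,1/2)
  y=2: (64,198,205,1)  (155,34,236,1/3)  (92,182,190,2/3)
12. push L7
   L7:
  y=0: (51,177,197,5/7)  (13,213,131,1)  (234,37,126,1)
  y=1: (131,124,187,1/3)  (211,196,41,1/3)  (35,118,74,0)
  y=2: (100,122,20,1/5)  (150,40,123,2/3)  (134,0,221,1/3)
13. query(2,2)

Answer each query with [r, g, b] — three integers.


query (1,0) [L1,L2,L3] — begin 0,0,0
L1 α=4/7: [96, 988/7, 312/7]
L2 α=1/2: [127, 1292/7, 375/14]
L3 α=1/4: [545/4, 1130/7, 4233/56]
rounded: [136, 161, 76]

query (2,1) [L1,L2,L3,L4] — begin 0,0,0
after L1 α=5/8: [135/8, 295/2, 875/8]
after L2 α=1/2: [183/16, 343/4, 1363/16]
after L3 α=1/2: [3655/32, 715/8, 4259/32]
after L4 α=3/4: [21895/128, 5923/32, 14819/128]
→ [171, 185, 116]

at x=1,y=1 over L1,L2,L3,L4,L5:
L1 α=1/2: [3, 113/2, 59/2]
L2 α=1/5: [238/5, 403/5, 39]
L3 α=1/8: [953/20, 2871/40, 161/4]
L4 α=0: [953/20, 2871/40, 161/4]
L5 α=2/3: [1193/60, 15431/120, 545/12]
→ [20, 129, 45]

(1,2) stack=L1,L2,L3,L4,L5; from [0,0,0]:
L1 α=4/5: [352/5, 68, 272/5]
L2 α=1/2: [957/10, 173/2, 246/5]
L3 α=4/5: [8717/50, 2061/10, 1086/25]
L4 α=4/7: [68951/350, 7503/70, 20358/175]
L5 α=1/2: [84001/700, 19613/140, 50983/350]
rounded: [120, 140, 146]

at x=2,y=2 over L1,L2,L3,L4,L6,L7:
after L1 α=2/3: [140, 8, 452/3]
after L2 α=1/2: [71, 151/2, 334/3]
after L3 α=1/2: [263/2, 433/4, 341/3]
after L4 α=1: [186, 104, 210]
after L6 α=2/3: [370/3, 156, 590/3]
after L7 α=1/3: [1142/9, 104, 1843/9]
rounded: [127, 104, 205]


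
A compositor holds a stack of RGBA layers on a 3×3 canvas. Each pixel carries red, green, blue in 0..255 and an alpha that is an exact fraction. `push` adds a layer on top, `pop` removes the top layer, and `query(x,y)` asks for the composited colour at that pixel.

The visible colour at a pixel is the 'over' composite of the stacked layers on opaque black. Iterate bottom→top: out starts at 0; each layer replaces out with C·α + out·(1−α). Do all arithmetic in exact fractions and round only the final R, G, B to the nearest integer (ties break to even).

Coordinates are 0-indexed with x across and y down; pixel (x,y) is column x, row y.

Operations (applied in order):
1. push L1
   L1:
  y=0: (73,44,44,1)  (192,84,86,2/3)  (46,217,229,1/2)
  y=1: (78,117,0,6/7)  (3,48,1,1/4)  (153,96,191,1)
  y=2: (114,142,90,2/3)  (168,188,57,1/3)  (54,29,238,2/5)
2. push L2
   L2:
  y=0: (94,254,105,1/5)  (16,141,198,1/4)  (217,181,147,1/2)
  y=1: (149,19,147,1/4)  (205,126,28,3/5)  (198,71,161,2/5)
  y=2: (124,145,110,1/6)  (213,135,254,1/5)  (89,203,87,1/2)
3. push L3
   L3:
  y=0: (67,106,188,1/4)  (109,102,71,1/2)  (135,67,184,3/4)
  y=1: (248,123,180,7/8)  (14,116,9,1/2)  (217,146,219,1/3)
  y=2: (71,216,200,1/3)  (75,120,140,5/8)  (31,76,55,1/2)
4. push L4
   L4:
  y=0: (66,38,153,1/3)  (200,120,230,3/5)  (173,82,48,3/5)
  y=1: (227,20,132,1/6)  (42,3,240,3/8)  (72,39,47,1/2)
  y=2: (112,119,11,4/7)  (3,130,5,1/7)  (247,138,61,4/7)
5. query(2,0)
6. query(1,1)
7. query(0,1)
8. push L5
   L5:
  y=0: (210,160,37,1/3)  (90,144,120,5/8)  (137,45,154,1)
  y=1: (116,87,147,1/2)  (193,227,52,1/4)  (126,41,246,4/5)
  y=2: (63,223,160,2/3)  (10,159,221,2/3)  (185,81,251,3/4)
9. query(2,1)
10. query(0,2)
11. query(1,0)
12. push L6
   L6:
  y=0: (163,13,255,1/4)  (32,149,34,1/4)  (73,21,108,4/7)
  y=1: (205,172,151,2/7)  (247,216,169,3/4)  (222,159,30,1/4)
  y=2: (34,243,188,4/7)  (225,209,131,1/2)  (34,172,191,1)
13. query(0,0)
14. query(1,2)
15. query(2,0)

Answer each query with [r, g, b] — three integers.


at x=2,y=0 over L1,L2,L3,L4:
after L1 α=1/2: [23, 217/2, 229/2]
after L2 α=1/2: [120, 579/4, 523/4]
after L3 α=3/4: [525/4, 1383/16, 2731/16]
after L4 α=3/5: [1563/10, 3351/40, 3883/40]
→ [156, 84, 97]

at x=1,y=1 over L1,L2,L3,L4:
+L1 (α=1/4) → [3/4, 12, 1/4]
+L2 (α=3/5) → [1233/10, 402/5, 169/10]
+L3 (α=1/2) → [1373/20, 491/5, 259/20]
+L4 (α=3/8) → [1877/32, 125/2, 3139/32]
= [59, 62, 98]

at x=0,y=1 over L1,L2,L3,L4:
+L1 (α=6/7) → [468/7, 702/7, 0]
+L2 (α=1/4) → [2447/28, 2239/28, 147/4]
+L3 (α=7/8) → [51055/224, 26347/224, 5187/32]
+L4 (α=1/6) → [102041/448, 45405/448, 10053/64]
→ [228, 101, 157]

(2,1) stack=L1,L2,L3,L4,L5; from [0,0,0]:
+L1 (α=1) → [153, 96, 191]
+L2 (α=2/5) → [171, 86, 179]
+L3 (α=1/3) → [559/3, 106, 577/3]
+L4 (α=1/2) → [775/6, 145/2, 359/3]
+L5 (α=4/5) → [3799/30, 473/10, 3311/15]
= [127, 47, 221]

at x=0,y=2 over L1,L2,L3,L4,L5:
+L1 (α=2/3) → [76, 284/3, 60]
+L2 (α=1/6) → [84, 1855/18, 205/3]
+L3 (α=1/3) → [239/3, 3799/27, 1010/9]
+L4 (α=4/7) → [687/7, 8083/63, 1142/21]
+L5 (α=2/3) → [523/7, 36181/189, 7862/63]
rounded: [75, 191, 125]

(1,0) stack=L1,L2,L3,L4,L5; from [0,0,0]:
after L1 α=2/3: [128, 56, 172/3]
after L2 α=1/4: [100, 309/4, 185/2]
after L3 α=1/2: [209/2, 717/8, 327/4]
after L4 α=3/5: [809/5, 2157/20, 1707/10]
after L5 α=5/8: [4677/40, 20871/160, 11121/80]
rounded: [117, 130, 139]

query (0,0) [L1,L2,L3,L4,L5,L6] — begin 0,0,0
after L1 α=1: [73, 44, 44]
after L2 α=1/5: [386/5, 86, 281/5]
after L3 α=1/4: [1493/20, 91, 1783/20]
after L4 α=1/3: [2153/30, 220/3, 3313/30]
after L5 α=1/3: [5303/45, 920/9, 3868/45]
after L6 α=1/4: [1937/15, 959/12, 7693/60]
→ [129, 80, 128]

query (1,2) [L1,L2,L3,L4,L5,L6] — begin 0,0,0
L1 α=1/3: [56, 188/3, 19]
L2 α=1/5: [437/5, 1157/15, 66]
L3 α=5/8: [1593/20, 4157/40, 449/4]
L4 α=1/7: [687/10, 2153/20, 1357/14]
L5 α=2/3: [887/30, 8513/60, 2515/14]
L6 α=1/2: [7637/60, 21053/120, 4349/28]
→ [127, 175, 155]

at x=2,y=0 over L1,L2,L3,L4,L5,L6:
L1 α=1/2: [23, 217/2, 229/2]
L2 α=1/2: [120, 579/4, 523/4]
L3 α=3/4: [525/4, 1383/16, 2731/16]
L4 α=3/5: [1563/10, 3351/40, 3883/40]
L5 α=1: [137, 45, 154]
L6 α=4/7: [703/7, 219/7, 894/7]
→ [100, 31, 128]


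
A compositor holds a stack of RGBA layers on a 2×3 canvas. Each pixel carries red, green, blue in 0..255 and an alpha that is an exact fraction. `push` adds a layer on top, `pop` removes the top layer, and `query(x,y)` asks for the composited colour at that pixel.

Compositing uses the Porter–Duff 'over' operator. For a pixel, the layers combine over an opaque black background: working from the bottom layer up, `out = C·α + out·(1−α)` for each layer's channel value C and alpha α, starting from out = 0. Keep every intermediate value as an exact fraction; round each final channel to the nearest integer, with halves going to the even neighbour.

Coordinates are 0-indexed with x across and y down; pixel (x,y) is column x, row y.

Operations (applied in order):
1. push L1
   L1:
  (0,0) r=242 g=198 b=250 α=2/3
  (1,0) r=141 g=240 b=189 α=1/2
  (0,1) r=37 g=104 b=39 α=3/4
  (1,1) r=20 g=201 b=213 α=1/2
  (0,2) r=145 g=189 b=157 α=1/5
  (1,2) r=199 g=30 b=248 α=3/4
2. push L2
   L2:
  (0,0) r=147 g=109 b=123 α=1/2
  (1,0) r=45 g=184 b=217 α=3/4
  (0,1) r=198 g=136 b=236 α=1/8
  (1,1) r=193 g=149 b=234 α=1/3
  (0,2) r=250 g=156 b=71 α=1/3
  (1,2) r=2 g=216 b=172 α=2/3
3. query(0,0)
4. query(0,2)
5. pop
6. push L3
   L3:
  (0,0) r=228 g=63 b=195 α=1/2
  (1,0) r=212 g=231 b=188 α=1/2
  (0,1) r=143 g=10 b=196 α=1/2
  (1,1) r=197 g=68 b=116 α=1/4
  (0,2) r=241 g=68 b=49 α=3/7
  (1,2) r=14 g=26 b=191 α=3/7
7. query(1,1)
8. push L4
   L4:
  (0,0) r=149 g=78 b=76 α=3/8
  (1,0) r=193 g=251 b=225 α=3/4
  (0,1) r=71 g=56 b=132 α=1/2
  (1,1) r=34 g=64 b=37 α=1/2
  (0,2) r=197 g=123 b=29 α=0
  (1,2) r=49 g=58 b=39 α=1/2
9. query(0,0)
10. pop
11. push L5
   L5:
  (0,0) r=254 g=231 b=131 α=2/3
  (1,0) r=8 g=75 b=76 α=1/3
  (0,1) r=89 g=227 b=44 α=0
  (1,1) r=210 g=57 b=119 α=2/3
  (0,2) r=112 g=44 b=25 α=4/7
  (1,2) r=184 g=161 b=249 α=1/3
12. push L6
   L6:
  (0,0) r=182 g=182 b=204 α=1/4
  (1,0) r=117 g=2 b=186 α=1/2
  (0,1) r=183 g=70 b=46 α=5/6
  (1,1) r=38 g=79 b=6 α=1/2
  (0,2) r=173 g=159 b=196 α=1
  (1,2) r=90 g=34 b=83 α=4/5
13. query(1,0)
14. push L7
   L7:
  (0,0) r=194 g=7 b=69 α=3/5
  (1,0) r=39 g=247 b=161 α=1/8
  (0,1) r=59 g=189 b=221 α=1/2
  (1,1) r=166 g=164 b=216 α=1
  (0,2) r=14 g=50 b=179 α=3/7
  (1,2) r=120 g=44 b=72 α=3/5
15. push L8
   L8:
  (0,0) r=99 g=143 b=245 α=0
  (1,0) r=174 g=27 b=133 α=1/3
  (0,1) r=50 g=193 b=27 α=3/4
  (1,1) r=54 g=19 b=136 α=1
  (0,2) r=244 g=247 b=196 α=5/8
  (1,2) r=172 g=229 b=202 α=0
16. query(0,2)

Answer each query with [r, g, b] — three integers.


(0,0) stack=L1,L2; from [0,0,0]:
L1 α=2/3: [484/3, 132, 500/3]
L2 α=1/2: [925/6, 241/2, 869/6]
→ [154, 120, 145]

query (0,2) [L1,L2] — begin 0,0,0
+L1 (α=1/5) → [29, 189/5, 157/5]
+L2 (α=1/3) → [308/3, 386/5, 223/5]
= [103, 77, 45]

(1,1) stack=L1,L3; from [0,0,0]:
after L1 α=1/2: [10, 201/2, 213/2]
after L3 α=1/4: [227/4, 739/8, 871/8]
→ [57, 92, 109]

at x=0,y=0 over L1,L3,L4:
+L1 (α=2/3) → [484/3, 132, 500/3]
+L3 (α=1/2) → [584/3, 195/2, 1085/6]
+L4 (α=3/8) → [4261/24, 1443/16, 6793/48]
= [178, 90, 142]

at x=1,y=0 over L1,L3,L5,L6:
after L1 α=1/2: [141/2, 120, 189/2]
after L3 α=1/2: [565/4, 351/2, 565/4]
after L5 α=1/3: [581/6, 142, 239/2]
after L6 α=1/2: [1283/12, 72, 611/4]
= [107, 72, 153]

(0,2) stack=L1,L3,L5,L6,L7,L8; from [0,0,0]:
after L1 α=1/5: [29, 189/5, 157/5]
after L3 α=3/7: [839/7, 1776/35, 1363/35]
after L5 α=4/7: [5653/49, 11488/245, 7589/245]
after L6 α=1: [173, 159, 196]
after L7 α=3/7: [734/7, 786/7, 1321/7]
after L8 α=5/8: [5371/28, 11003/56, 10823/56]
rounded: [192, 196, 193]


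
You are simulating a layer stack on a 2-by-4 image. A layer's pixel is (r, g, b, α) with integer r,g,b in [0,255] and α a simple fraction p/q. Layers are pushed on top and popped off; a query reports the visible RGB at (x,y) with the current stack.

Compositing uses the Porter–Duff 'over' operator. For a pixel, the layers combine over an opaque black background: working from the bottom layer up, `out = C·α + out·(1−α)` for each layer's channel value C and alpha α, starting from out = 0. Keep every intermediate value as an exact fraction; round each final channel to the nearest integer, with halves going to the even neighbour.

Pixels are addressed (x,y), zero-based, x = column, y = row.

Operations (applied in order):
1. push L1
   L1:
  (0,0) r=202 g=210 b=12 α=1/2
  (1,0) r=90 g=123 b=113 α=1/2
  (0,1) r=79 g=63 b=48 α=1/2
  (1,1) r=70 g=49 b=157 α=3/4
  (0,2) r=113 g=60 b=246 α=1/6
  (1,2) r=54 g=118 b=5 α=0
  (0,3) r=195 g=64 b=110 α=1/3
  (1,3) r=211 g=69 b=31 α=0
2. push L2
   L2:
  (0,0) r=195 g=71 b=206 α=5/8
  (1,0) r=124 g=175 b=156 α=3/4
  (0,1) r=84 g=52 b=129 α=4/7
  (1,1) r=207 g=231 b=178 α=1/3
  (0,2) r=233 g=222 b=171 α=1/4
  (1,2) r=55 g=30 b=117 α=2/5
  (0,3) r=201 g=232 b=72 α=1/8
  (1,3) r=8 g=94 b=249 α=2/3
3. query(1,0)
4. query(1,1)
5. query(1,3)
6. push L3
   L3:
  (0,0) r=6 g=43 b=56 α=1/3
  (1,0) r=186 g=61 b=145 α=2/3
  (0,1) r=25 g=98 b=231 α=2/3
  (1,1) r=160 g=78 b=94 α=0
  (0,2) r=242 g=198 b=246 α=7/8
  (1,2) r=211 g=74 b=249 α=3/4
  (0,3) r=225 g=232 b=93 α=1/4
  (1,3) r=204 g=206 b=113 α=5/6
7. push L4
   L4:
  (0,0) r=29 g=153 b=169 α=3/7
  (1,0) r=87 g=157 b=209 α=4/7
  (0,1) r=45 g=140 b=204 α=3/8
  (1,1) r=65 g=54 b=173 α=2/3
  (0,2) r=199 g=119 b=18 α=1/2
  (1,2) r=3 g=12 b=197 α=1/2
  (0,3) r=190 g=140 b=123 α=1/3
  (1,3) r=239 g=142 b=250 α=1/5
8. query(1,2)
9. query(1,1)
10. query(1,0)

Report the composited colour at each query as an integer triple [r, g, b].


(1,0) stack=L1,L2; from [0,0,0]:
+L1 (α=1/2) → [45, 123/2, 113/2]
+L2 (α=3/4) → [417/4, 1173/8, 1049/8]
→ [104, 147, 131]

at x=1,y=1 over L1,L2:
after L1 α=3/4: [105/2, 147/4, 471/4]
after L2 α=1/3: [104, 203/2, 827/6]
= [104, 102, 138]

(1,3) stack=L1,L2; from [0,0,0]:
+L1 (α=0) → [0, 0, 0]
+L2 (α=2/3) → [16/3, 188/3, 166]
→ [5, 63, 166]

(1,2) stack=L1,L2,L3,L4; from [0,0,0]:
after L1 α=0: [0, 0, 0]
after L2 α=2/5: [22, 12, 234/5]
after L3 α=3/4: [655/4, 117/2, 3969/20]
after L4 α=1/2: [667/8, 141/4, 7909/40]
= [83, 35, 198]

query (1,1) [L1,L2,L3,L4] — begin 0,0,0
+L1 (α=3/4) → [105/2, 147/4, 471/4]
+L2 (α=1/3) → [104, 203/2, 827/6]
+L3 (α=0) → [104, 203/2, 827/6]
+L4 (α=2/3) → [78, 419/6, 2903/18]
→ [78, 70, 161]

at x=1,y=0 over L1,L2,L3,L4:
after L1 α=1/2: [45, 123/2, 113/2]
after L2 α=3/4: [417/4, 1173/8, 1049/8]
after L3 α=2/3: [635/4, 2149/24, 1123/8]
after L4 α=4/7: [471/4, 7173/56, 10057/56]
rounded: [118, 128, 180]
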